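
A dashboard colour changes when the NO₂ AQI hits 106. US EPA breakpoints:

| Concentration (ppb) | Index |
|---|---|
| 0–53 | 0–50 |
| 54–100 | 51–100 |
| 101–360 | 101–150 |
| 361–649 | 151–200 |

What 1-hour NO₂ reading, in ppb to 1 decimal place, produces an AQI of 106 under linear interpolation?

127.4

AQI 106 lies in the 101–150 band, which corresponds to 101–360 ppb.
C = 101 + (106−101)×(360−101)/(150−101) = 101 + 5×259/49 ≈ 127.429 ppb → 127.4 ppb to 1 dp.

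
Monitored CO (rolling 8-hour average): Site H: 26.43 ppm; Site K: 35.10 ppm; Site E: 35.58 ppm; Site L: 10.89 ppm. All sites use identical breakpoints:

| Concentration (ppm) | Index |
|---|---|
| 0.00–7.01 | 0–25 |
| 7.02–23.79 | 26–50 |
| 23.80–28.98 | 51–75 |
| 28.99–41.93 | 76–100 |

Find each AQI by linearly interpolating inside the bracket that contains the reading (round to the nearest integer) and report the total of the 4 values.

270

Site H: 26.43 lies in 23.80–28.98, so I_lo=51, I_hi=75, C_lo=23.80, C_hi=28.98.
(75−51)/(28.98−23.80) × (26.43−23.80) + 51 = 24/5.18 × 2.63 + 51 ≈ 63.19 → 63.
Site K: 35.10 ∈ [28.99, 41.93] ↔ index [76, 100].
76 + (35.10−28.99)·(100−76)/(41.93−28.99) = 76 + 6.11·24/12.94 ≈ 87.33, so AQI = 87.
Site E: 35.58 lies in 28.99–41.93, so I_lo=76, I_hi=100, C_lo=28.99, C_hi=41.93.
(100−76)/(41.93−28.99) × (35.58−28.99) + 76 = 24/12.94 × 6.59 + 76 ≈ 88.22 → 88.
Site L: 10.89 ∈ [7.02, 23.79] ↔ index [26, 50].
26 + (10.89−7.02)·(50−26)/(23.79−7.02) = 26 + 3.87·24/16.77 ≈ 31.54, so AQI = 32.
AQIs: Site H=63, Site K=87, Site E=88, Site L=32. Sum = 63 + 87 + 88 + 32 = 270.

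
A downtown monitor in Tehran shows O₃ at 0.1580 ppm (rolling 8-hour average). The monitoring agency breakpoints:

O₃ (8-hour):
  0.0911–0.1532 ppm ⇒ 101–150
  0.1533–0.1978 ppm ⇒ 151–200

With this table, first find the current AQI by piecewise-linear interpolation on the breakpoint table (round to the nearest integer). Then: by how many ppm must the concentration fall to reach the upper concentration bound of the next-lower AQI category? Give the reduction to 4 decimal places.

0.0048

O₃ 0.1580: bracket 0.1533–0.1978 → index 151–200; slope 49/0.0445, offset 0.0047.
AQI = 151 + 49/0.0445·0.0047 ≈ 156.18 ⇒ 156.
Current AQI 156 is in the Unhealthy range (151–200). The next-lower category tops out at AQI 150, whose upper concentration bound is 0.1532 ppm.
Reduction needed = 0.1580 − 0.1532 = 0.0048 ppm.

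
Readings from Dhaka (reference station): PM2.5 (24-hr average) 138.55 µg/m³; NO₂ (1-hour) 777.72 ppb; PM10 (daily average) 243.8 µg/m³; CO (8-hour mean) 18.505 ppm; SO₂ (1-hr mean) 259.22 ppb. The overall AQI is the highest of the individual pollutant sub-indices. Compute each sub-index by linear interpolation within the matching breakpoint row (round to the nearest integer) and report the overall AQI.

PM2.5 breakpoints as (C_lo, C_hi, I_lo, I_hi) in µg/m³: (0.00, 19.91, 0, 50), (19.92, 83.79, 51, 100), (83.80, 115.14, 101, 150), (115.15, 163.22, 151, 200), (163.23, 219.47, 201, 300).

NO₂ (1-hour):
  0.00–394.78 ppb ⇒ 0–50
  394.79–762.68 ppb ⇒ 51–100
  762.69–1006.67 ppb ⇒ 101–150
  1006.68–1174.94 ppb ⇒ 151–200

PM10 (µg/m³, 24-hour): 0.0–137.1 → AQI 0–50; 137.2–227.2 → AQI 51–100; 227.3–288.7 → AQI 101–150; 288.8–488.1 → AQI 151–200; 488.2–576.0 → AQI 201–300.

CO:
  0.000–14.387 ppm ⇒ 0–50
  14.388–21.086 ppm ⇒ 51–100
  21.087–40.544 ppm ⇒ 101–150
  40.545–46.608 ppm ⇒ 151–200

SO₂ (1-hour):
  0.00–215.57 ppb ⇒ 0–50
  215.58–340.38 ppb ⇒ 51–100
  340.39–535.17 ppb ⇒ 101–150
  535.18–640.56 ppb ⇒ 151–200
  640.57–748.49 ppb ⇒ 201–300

175

PM2.5: 138.55 lies in 115.15–163.22, so I_lo=151, I_hi=200, C_lo=115.15, C_hi=163.22.
(200−151)/(163.22−115.15) × (138.55−115.15) + 151 = 49/48.07 × 23.40 + 151 ≈ 174.85 → 175.
NO₂ 777.72: bracket 762.69–1006.67 → index 101–150; slope 49/243.98, offset 15.03.
AQI = 101 + 49/243.98·15.03 ≈ 104.02 ⇒ 104.
PM10: 243.8 lies in 227.3–288.7, so I_lo=101, I_hi=150, C_lo=227.3, C_hi=288.7.
(150−101)/(288.7−227.3) × (243.8−227.3) + 101 = 49/61.4 × 16.5 + 101 ≈ 114.17 → 114.
CO: 18.505 lies in 14.388–21.086, so I_lo=51, I_hi=100, C_lo=14.388, C_hi=21.086.
(100−51)/(21.086−14.388) × (18.505−14.388) + 51 = 49/6.698 × 4.117 + 51 ≈ 81.12 → 81.
SO₂: 259.22 ∈ [215.58, 340.38] ↔ index [51, 100].
51 + (259.22−215.58)·(100−51)/(340.38−215.58) = 51 + 43.64·49/124.80 ≈ 68.13, so AQI = 68.
Sub-indices: PM2.5→175, NO₂→104, PM10→114, CO→81, SO₂→68. Overall AQI = max = 175; dominant pollutant is PM2.5.
AQI 175: Unhealthy.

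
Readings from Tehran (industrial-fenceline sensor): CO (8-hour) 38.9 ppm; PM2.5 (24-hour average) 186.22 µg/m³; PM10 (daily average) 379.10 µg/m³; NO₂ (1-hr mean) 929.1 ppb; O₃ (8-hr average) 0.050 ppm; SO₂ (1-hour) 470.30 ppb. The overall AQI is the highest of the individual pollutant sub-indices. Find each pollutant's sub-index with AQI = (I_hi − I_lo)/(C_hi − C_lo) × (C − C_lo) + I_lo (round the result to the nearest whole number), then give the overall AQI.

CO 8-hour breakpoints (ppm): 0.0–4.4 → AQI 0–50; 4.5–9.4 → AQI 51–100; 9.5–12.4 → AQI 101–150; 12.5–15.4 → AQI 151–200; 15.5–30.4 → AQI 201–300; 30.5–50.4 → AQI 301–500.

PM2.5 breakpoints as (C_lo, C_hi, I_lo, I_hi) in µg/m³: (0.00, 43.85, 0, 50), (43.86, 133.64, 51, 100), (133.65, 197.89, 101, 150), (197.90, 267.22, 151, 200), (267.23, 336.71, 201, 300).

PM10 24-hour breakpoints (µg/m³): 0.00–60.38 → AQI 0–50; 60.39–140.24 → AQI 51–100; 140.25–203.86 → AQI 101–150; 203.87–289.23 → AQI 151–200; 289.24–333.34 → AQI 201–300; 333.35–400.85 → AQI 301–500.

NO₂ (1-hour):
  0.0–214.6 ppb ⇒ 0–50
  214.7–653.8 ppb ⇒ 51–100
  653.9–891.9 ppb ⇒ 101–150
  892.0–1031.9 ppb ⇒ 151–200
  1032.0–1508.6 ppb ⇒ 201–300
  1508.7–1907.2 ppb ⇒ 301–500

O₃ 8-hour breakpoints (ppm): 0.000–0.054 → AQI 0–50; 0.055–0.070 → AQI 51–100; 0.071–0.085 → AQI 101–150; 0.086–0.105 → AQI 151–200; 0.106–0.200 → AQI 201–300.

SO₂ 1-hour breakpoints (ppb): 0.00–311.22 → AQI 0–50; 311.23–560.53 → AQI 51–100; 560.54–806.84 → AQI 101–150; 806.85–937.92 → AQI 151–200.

CO: 38.9 lies in 30.5–50.4, so I_lo=301, I_hi=500, C_lo=30.5, C_hi=50.4.
(500−301)/(50.4−30.5) × (38.9−30.5) + 301 = 199/19.9 × 8.4 + 301 ≈ 385.00 → 385.
PM2.5: 186.22 ∈ [133.65, 197.89] ↔ index [101, 150].
101 + (186.22−133.65)·(150−101)/(197.89−133.65) = 101 + 52.57·49/64.24 ≈ 141.10, so AQI = 141.
PM10 379.10: bracket 333.35–400.85 → index 301–500; slope 199/67.50, offset 45.75.
AQI = 301 + 199/67.50·45.75 ≈ 435.88 ⇒ 436.
NO₂ 929.1: bracket 892.0–1031.9 → index 151–200; slope 49/139.9, offset 37.1.
AQI = 151 + 49/139.9·37.1 ≈ 163.99 ⇒ 164.
O₃ 0.050: bracket 0.000–0.054 → index 0–50; slope 50/0.054, offset 0.050.
AQI = 0 + 50/0.054·0.050 ≈ 46.30 ⇒ 46.
SO₂ 470.30: bracket 311.23–560.53 → index 51–100; slope 49/249.30, offset 159.07.
AQI = 51 + 49/249.30·159.07 ≈ 82.27 ⇒ 82.
Sub-indices: CO→385, PM2.5→141, PM10→436, NO₂→164, O₃→46, SO₂→82. Overall AQI = max = 436; dominant pollutant is PM10.

436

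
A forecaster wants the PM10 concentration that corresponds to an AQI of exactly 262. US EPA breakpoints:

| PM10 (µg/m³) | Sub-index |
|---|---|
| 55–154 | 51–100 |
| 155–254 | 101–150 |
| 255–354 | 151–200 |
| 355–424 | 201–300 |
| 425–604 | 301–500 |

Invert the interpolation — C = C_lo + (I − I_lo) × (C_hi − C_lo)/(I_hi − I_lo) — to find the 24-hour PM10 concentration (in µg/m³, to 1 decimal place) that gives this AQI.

397.5

AQI 262 lies in the 201–300 band, which corresponds to 355–424 µg/m³.
C = 355 + (262−201)×(424−355)/(300−201) = 355 + 61×69/99 ≈ 397.515 µg/m³ → 397.5 µg/m³ to 1 dp.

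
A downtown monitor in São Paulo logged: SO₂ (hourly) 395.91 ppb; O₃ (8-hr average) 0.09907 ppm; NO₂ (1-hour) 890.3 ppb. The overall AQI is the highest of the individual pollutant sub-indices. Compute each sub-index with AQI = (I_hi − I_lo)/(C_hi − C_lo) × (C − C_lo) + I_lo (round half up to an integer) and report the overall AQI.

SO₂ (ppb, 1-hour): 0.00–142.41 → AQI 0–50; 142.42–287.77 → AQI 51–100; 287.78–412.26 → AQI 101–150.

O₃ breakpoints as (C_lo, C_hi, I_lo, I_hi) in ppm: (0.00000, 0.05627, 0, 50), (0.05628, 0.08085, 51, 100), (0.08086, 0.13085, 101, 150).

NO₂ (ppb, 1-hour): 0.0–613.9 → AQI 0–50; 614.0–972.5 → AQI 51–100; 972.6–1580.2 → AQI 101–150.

144

SO₂ 395.91: bracket 287.78–412.26 → index 101–150; slope 49/124.48, offset 108.13.
AQI = 101 + 49/124.48·108.13 ≈ 143.56 ⇒ 144.
O₃: 0.09907 lies in 0.08086–0.13085, so I_lo=101, I_hi=150, C_lo=0.08086, C_hi=0.13085.
(150−101)/(0.13085−0.08086) × (0.09907−0.08086) + 101 = 49/0.04999 × 0.01821 + 101 ≈ 118.85 → 119.
NO₂ 890.3: bracket 614.0–972.5 → index 51–100; slope 49/358.5, offset 276.3.
AQI = 51 + 49/358.5·276.3 ≈ 88.76 ⇒ 89.
Sub-indices: SO₂→144, O₃→119, NO₂→89. Overall AQI = max = 144; dominant pollutant is SO₂.
AQI 144: Unhealthy for Sensitive Groups.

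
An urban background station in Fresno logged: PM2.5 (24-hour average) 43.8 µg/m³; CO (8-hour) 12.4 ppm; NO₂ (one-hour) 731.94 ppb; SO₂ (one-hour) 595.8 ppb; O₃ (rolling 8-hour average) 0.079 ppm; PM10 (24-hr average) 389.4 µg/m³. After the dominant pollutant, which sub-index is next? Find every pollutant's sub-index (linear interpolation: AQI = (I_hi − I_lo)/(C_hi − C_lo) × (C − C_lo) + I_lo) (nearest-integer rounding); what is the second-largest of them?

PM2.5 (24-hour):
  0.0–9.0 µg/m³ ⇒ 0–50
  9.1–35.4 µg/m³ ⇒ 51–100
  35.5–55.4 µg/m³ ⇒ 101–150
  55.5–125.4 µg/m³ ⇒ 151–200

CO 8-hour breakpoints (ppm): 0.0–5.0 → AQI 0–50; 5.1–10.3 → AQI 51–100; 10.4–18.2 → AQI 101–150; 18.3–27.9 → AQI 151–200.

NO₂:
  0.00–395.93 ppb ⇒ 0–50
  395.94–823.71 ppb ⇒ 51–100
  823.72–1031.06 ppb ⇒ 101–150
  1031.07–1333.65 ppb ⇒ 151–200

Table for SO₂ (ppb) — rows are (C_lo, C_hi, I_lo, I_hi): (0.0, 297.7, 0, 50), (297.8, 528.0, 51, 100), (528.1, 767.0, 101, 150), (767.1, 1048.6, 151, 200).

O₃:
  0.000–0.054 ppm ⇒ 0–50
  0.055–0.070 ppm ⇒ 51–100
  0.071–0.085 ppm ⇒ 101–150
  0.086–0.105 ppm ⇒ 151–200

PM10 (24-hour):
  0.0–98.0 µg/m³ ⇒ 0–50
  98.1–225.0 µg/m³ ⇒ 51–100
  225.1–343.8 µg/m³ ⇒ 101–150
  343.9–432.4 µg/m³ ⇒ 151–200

129

PM2.5 43.8: bracket 35.5–55.4 → index 101–150; slope 49/19.9, offset 8.3.
AQI = 101 + 49/19.9·8.3 ≈ 121.44 ⇒ 121.
CO: 12.4 lies in 10.4–18.2, so I_lo=101, I_hi=150, C_lo=10.4, C_hi=18.2.
(150−101)/(18.2−10.4) × (12.4−10.4) + 101 = 49/7.8 × 2.0 + 101 ≈ 113.56 → 114.
NO₂: row 395.94–823.71 (AQI 51–100). (100−51)·(731.94−395.94)/(823.71−395.94) + 51 = 49·336.00/427.77 + 51 ≈ 89.49 → 89.
SO₂: 595.8 lies in 528.1–767.0, so I_lo=101, I_hi=150, C_lo=528.1, C_hi=767.0.
(150−101)/(767.0−528.1) × (595.8−528.1) + 101 = 49/238.9 × 67.7 + 101 ≈ 114.89 → 115.
O₃: 0.079 lies in 0.071–0.085, so I_lo=101, I_hi=150, C_lo=0.071, C_hi=0.085.
(150−101)/(0.085−0.071) × (0.079−0.071) + 101 = 49/0.014 × 0.008 + 101 ≈ 129.00 → 129.
PM10: 389.4 lies in 343.9–432.4, so I_lo=151, I_hi=200, C_lo=343.9, C_hi=432.4.
(200−151)/(432.4−343.9) × (389.4−343.9) + 151 = 49/88.5 × 45.5 + 151 ≈ 176.19 → 176.
Sub-indices: PM2.5→121, CO→114, NO₂→89, SO₂→115, O₃→129, PM10→176. Ranked high→low: 176, 129, 121, 115, 114, 89. Second-highest sub-index = 129.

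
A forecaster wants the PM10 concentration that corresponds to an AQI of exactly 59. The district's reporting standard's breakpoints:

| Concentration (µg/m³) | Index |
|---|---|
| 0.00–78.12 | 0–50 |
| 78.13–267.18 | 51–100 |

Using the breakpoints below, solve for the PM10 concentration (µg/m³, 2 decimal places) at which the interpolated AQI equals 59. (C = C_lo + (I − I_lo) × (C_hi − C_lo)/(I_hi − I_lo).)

AQI 59 lies in the 51–100 band, which corresponds to 78.13–267.18 µg/m³.
C = 78.13 + (59−51)×(267.18−78.13)/(100−51) = 78.13 + 8×189.05/49 ≈ 108.9953 µg/m³ → 109.00 µg/m³ to 2 dp.

109.00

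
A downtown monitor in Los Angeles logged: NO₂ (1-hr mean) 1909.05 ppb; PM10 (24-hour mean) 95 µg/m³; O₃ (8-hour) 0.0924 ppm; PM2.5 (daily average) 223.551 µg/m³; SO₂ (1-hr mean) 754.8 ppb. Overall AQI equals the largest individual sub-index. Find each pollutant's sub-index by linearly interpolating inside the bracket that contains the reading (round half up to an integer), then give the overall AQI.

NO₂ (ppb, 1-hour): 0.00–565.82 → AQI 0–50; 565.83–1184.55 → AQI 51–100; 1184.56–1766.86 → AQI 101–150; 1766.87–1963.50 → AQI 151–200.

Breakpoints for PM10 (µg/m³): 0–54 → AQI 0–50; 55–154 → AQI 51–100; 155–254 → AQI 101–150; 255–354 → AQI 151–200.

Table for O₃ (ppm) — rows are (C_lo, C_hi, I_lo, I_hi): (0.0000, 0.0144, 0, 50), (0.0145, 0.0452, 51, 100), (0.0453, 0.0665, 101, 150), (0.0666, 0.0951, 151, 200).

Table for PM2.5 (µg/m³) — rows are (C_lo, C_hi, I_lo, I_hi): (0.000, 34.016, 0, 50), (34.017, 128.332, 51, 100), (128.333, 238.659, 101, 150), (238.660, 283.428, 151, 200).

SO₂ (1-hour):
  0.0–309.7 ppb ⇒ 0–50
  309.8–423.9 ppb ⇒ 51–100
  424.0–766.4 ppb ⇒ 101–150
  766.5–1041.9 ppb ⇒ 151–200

195

NO₂: row 1766.87–1963.50 (AQI 151–200). (200−151)·(1909.05−1766.87)/(1963.50−1766.87) + 151 = 49·142.18/196.63 + 151 ≈ 186.43 → 186.
PM10: 95 lies in 55–154, so I_lo=51, I_hi=100, C_lo=55, C_hi=154.
(100−51)/(154−55) × (95−55) + 51 = 49/99 × 40 + 51 ≈ 70.80 → 71.
O₃: 0.0924 lies in 0.0666–0.0951, so I_lo=151, I_hi=200, C_lo=0.0666, C_hi=0.0951.
(200−151)/(0.0951−0.0666) × (0.0924−0.0666) + 151 = 49/0.0285 × 0.0258 + 151 ≈ 195.36 → 195.
PM2.5: row 128.333–238.659 (AQI 101–150). (150−101)·(223.551−128.333)/(238.659−128.333) + 101 = 49·95.218/110.326 + 101 ≈ 143.29 → 143.
SO₂: row 424.0–766.4 (AQI 101–150). (150−101)·(754.8−424.0)/(766.4−424.0) + 101 = 49·330.8/342.4 + 101 ≈ 148.34 → 148.
Sub-indices: NO₂→186, PM10→71, O₃→195, PM2.5→143, SO₂→148. Overall AQI = max = 195; dominant pollutant is O₃.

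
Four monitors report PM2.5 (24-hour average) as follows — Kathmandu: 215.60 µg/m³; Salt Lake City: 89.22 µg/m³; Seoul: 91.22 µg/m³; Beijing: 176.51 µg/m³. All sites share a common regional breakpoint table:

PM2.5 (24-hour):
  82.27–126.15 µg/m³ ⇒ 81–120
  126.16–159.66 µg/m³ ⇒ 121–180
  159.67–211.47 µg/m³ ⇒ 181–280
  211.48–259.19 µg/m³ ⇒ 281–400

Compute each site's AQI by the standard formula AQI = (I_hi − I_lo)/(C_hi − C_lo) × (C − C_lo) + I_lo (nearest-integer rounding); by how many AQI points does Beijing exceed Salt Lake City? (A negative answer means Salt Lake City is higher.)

Kathmandu: row 211.48–259.19 (AQI 281–400). (400−281)·(215.60−211.48)/(259.19−211.48) + 281 = 119·4.12/47.71 + 281 ≈ 291.28 → 291.
Salt Lake City: 89.22 lies in 82.27–126.15, so I_lo=81, I_hi=120, C_lo=82.27, C_hi=126.15.
(120−81)/(126.15−82.27) × (89.22−82.27) + 81 = 39/43.88 × 6.95 + 81 ≈ 87.18 → 87.
Seoul: 91.22 ∈ [82.27, 126.15] ↔ index [81, 120].
81 + (91.22−82.27)·(120−81)/(126.15−82.27) = 81 + 8.95·39/43.88 ≈ 88.95, so AQI = 89.
Beijing: 176.51 lies in 159.67–211.47, so I_lo=181, I_hi=280, C_lo=159.67, C_hi=211.47.
(280−181)/(211.47−159.67) × (176.51−159.67) + 181 = 99/51.80 × 16.84 + 181 ≈ 213.18 → 213.
AQIs: Kathmandu=291, Salt Lake City=87, Seoul=89, Beijing=213. Beijing (213) − Salt Lake City (87) = 126.

126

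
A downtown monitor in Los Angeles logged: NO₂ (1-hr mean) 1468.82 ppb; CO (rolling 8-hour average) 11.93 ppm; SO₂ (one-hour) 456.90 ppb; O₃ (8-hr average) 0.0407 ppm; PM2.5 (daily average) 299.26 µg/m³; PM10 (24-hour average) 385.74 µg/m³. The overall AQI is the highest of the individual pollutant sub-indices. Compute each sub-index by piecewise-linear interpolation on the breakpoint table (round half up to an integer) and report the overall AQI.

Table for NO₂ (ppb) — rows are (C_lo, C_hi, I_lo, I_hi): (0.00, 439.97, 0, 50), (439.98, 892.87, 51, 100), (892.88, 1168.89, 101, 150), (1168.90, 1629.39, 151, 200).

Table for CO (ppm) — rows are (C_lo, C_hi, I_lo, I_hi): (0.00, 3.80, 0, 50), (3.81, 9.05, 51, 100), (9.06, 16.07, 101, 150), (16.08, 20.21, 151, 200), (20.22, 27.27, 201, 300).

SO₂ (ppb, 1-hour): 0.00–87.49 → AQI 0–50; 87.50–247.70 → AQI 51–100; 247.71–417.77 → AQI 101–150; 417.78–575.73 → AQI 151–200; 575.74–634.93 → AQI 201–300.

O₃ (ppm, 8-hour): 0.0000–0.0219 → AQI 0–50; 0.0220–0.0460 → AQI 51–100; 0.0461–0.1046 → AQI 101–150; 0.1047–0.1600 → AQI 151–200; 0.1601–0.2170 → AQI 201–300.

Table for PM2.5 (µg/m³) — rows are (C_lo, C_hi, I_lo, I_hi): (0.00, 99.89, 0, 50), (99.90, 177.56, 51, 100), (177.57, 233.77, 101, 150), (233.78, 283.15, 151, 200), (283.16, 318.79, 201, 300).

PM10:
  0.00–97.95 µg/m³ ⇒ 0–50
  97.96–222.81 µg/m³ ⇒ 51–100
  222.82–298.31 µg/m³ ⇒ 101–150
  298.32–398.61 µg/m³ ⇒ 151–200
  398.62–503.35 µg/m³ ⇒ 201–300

246

NO₂: row 1168.90–1629.39 (AQI 151–200). (200−151)·(1468.82−1168.90)/(1629.39−1168.90) + 151 = 49·299.92/460.49 + 151 ≈ 182.91 → 183.
CO 11.93: bracket 9.06–16.07 → index 101–150; slope 49/7.01, offset 2.87.
AQI = 101 + 49/7.01·2.87 ≈ 121.06 ⇒ 121.
SO₂: row 417.78–575.73 (AQI 151–200). (200−151)·(456.90−417.78)/(575.73−417.78) + 151 = 49·39.12/157.95 + 151 ≈ 163.14 → 163.
O₃: 0.0407 ∈ [0.0220, 0.0460] ↔ index [51, 100].
51 + (0.0407−0.0220)·(100−51)/(0.0460−0.0220) = 51 + 0.0187·49/0.0240 ≈ 89.18, so AQI = 89.
PM2.5 299.26: bracket 283.16–318.79 → index 201–300; slope 99/35.63, offset 16.10.
AQI = 201 + 99/35.63·16.10 ≈ 245.73 ⇒ 246.
PM10: 385.74 ∈ [298.32, 398.61] ↔ index [151, 200].
151 + (385.74−298.32)·(200−151)/(398.61−298.32) = 151 + 87.42·49/100.29 ≈ 193.71, so AQI = 194.
Sub-indices: NO₂→183, CO→121, SO₂→163, O₃→89, PM2.5→246, PM10→194. Overall AQI = max = 246; dominant pollutant is PM2.5.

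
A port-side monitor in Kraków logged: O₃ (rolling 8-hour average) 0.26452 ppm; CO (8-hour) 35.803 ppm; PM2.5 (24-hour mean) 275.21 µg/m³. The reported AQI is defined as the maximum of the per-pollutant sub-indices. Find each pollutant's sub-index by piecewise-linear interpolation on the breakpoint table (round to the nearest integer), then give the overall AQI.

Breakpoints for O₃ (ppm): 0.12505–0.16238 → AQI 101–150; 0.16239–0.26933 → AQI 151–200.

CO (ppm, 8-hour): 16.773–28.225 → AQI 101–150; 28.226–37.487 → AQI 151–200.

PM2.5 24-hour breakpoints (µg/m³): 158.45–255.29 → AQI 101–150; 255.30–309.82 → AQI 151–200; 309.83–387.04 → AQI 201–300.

O₃: 0.26452 ∈ [0.16239, 0.26933] ↔ index [151, 200].
151 + (0.26452−0.16239)·(200−151)/(0.26933−0.16239) = 151 + 0.10213·49/0.10694 ≈ 197.80, so AQI = 198.
CO: 35.803 ∈ [28.226, 37.487] ↔ index [151, 200].
151 + (35.803−28.226)·(200−151)/(37.487−28.226) = 151 + 7.577·49/9.261 ≈ 191.09, so AQI = 191.
PM2.5: 275.21 ∈ [255.30, 309.82] ↔ index [151, 200].
151 + (275.21−255.30)·(200−151)/(309.82−255.30) = 151 + 19.91·49/54.52 ≈ 168.89, so AQI = 169.
Sub-indices: O₃→198, CO→191, PM2.5→169. Overall AQI = max = 198; dominant pollutant is O₃.
AQI 198: Unhealthy.

198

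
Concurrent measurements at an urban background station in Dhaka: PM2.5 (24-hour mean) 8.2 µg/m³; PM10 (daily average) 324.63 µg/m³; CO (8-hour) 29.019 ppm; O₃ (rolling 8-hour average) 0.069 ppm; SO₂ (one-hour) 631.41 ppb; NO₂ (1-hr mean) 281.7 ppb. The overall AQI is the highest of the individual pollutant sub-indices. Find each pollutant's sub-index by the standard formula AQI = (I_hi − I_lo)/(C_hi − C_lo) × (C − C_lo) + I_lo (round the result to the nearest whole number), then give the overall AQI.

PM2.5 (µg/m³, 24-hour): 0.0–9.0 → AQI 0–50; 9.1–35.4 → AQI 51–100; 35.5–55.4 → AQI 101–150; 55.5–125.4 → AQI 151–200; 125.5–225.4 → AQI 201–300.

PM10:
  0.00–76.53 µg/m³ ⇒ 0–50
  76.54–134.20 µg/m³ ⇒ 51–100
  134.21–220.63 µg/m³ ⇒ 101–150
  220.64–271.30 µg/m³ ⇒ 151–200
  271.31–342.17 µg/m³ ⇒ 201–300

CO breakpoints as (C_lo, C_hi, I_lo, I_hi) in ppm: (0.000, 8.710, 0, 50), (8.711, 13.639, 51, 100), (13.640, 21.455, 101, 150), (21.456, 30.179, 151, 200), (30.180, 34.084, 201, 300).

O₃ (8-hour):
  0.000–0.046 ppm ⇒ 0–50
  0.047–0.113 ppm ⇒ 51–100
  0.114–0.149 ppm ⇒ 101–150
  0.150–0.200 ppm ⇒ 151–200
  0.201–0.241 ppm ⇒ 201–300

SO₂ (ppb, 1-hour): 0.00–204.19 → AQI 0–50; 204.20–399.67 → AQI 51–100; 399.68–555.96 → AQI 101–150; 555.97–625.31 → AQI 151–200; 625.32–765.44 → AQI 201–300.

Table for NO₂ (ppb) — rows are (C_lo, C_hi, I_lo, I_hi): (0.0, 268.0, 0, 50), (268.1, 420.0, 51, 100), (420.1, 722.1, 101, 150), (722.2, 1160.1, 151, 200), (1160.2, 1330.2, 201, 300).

PM2.5: 8.2 lies in 0.0–9.0, so I_lo=0, I_hi=50, C_lo=0.0, C_hi=9.0.
(50−0)/(9.0−0.0) × (8.2−0.0) + 0 = 50/9.0 × 8.2 + 0 ≈ 45.56 → 46.
PM10: row 271.31–342.17 (AQI 201–300). (300−201)·(324.63−271.31)/(342.17−271.31) + 201 = 99·53.32/70.86 + 201 ≈ 275.49 → 275.
CO: 29.019 ∈ [21.456, 30.179] ↔ index [151, 200].
151 + (29.019−21.456)·(200−151)/(30.179−21.456) = 151 + 7.563·49/8.723 ≈ 193.48, so AQI = 193.
O₃ 0.069: bracket 0.047–0.113 → index 51–100; slope 49/0.066, offset 0.022.
AQI = 51 + 49/0.066·0.022 ≈ 67.33 ⇒ 67.
SO₂: 631.41 ∈ [625.32, 765.44] ↔ index [201, 300].
201 + (631.41−625.32)·(300−201)/(765.44−625.32) = 201 + 6.09·99/140.12 ≈ 205.30, so AQI = 205.
NO₂: 281.7 lies in 268.1–420.0, so I_lo=51, I_hi=100, C_lo=268.1, C_hi=420.0.
(100−51)/(420.0−268.1) × (281.7−268.1) + 51 = 49/151.9 × 13.6 + 51 ≈ 55.39 → 55.
Sub-indices: PM2.5→46, PM10→275, CO→193, O₃→67, SO₂→205, NO₂→55. Overall AQI = max = 275; dominant pollutant is PM10.

275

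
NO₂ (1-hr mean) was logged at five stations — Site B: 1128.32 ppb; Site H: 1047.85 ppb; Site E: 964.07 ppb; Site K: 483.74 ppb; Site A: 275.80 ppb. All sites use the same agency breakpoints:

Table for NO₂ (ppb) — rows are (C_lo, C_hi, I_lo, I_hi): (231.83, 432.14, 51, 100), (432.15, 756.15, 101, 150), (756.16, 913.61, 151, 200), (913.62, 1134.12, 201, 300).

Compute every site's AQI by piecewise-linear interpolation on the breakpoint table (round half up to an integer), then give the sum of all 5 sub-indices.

Site B: 1128.32 lies in 913.62–1134.12, so I_lo=201, I_hi=300, C_lo=913.62, C_hi=1134.12.
(300−201)/(1134.12−913.62) × (1128.32−913.62) + 201 = 99/220.50 × 214.70 + 201 ≈ 297.40 → 297.
Site H 1047.85: bracket 913.62–1134.12 → index 201–300; slope 99/220.50, offset 134.23.
AQI = 201 + 99/220.50·134.23 ≈ 261.27 ⇒ 261.
Site E: 964.07 ∈ [913.62, 1134.12] ↔ index [201, 300].
201 + (964.07−913.62)·(300−201)/(1134.12−913.62) = 201 + 50.45·99/220.50 ≈ 223.65, so AQI = 224.
Site K: 483.74 lies in 432.15–756.15, so I_lo=101, I_hi=150, C_lo=432.15, C_hi=756.15.
(150−101)/(756.15−432.15) × (483.74−432.15) + 101 = 49/324.00 × 51.59 + 101 ≈ 108.80 → 109.
Site A: 275.80 lies in 231.83–432.14, so I_lo=51, I_hi=100, C_lo=231.83, C_hi=432.14.
(100−51)/(432.14−231.83) × (275.80−231.83) + 51 = 49/200.31 × 43.97 + 51 ≈ 61.76 → 62.
AQIs: Site B=297, Site H=261, Site E=224, Site K=109, Site A=62. Sum = 297 + 261 + 224 + 109 + 62 = 953.

953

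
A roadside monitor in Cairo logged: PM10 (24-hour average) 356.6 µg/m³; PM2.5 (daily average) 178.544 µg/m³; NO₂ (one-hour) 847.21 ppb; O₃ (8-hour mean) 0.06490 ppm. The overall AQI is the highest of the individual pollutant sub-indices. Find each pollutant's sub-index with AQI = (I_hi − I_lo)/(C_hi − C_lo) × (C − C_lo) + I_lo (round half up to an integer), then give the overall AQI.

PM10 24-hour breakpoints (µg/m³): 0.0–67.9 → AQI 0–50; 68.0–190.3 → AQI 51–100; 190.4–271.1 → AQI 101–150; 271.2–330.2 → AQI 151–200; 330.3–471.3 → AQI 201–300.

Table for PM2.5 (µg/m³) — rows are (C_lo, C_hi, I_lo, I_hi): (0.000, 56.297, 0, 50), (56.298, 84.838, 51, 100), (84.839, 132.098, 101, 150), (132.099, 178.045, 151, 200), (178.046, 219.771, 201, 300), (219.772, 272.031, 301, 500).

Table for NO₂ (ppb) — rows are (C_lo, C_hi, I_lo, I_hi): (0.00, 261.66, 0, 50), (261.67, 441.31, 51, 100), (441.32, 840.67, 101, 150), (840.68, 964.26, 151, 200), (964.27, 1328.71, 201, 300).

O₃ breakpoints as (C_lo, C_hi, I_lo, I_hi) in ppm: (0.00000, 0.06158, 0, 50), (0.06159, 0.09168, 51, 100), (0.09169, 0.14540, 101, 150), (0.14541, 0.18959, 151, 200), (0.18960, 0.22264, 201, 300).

219

PM10: 356.6 lies in 330.3–471.3, so I_lo=201, I_hi=300, C_lo=330.3, C_hi=471.3.
(300−201)/(471.3−330.3) × (356.6−330.3) + 201 = 99/141.0 × 26.3 + 201 ≈ 219.47 → 219.
PM2.5: row 178.046–219.771 (AQI 201–300). (300−201)·(178.544−178.046)/(219.771−178.046) + 201 = 99·0.498/41.725 + 201 ≈ 202.18 → 202.
NO₂: row 840.68–964.26 (AQI 151–200). (200−151)·(847.21−840.68)/(964.26−840.68) + 151 = 49·6.53/123.58 + 151 ≈ 153.59 → 154.
O₃: 0.06490 ∈ [0.06159, 0.09168] ↔ index [51, 100].
51 + (0.06490−0.06159)·(100−51)/(0.09168−0.06159) = 51 + 0.00331·49/0.03009 ≈ 56.39, so AQI = 56.
Sub-indices: PM10→219, PM2.5→202, NO₂→154, O₃→56. Overall AQI = max = 219; dominant pollutant is PM10.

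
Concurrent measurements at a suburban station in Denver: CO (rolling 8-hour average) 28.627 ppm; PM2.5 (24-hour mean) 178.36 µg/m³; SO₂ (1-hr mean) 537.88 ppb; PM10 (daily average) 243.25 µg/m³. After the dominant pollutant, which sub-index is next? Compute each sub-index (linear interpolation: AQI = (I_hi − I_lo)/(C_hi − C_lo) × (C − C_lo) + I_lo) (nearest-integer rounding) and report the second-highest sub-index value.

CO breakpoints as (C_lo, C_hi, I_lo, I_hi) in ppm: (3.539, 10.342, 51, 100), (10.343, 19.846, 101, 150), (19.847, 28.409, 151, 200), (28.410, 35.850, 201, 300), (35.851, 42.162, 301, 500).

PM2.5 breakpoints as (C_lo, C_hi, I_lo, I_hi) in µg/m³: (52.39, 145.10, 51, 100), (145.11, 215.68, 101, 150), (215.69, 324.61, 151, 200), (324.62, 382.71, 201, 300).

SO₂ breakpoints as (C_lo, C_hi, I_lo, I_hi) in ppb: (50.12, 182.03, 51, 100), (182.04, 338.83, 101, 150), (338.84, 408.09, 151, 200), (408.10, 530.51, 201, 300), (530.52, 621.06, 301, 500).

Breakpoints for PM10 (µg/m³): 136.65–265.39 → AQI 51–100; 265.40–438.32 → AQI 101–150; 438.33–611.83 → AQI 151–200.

CO: row 28.410–35.850 (AQI 201–300). (300−201)·(28.627−28.410)/(35.850−28.410) + 201 = 99·0.217/7.440 + 201 ≈ 203.89 → 204.
PM2.5 178.36: bracket 145.11–215.68 → index 101–150; slope 49/70.57, offset 33.25.
AQI = 101 + 49/70.57·33.25 ≈ 124.09 ⇒ 124.
SO₂: 537.88 lies in 530.52–621.06, so I_lo=301, I_hi=500, C_lo=530.52, C_hi=621.06.
(500−301)/(621.06−530.52) × (537.88−530.52) + 301 = 199/90.54 × 7.36 + 301 ≈ 317.18 → 317.
PM10 243.25: bracket 136.65–265.39 → index 51–100; slope 49/128.74, offset 106.60.
AQI = 51 + 49/128.74·106.60 ≈ 91.57 ⇒ 92.
Sub-indices: CO→204, PM2.5→124, SO₂→317, PM10→92. Ranked high→low: 317, 204, 124, 92. Second-highest sub-index = 204.

204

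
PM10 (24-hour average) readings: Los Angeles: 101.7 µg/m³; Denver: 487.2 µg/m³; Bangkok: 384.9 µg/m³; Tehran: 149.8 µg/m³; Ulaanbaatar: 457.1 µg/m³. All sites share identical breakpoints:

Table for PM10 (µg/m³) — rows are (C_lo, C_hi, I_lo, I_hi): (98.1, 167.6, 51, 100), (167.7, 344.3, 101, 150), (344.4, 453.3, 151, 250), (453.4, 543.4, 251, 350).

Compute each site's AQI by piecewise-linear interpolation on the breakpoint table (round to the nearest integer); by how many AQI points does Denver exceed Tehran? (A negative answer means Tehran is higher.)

201

Los Angeles: 101.7 ∈ [98.1, 167.6] ↔ index [51, 100].
51 + (101.7−98.1)·(100−51)/(167.6−98.1) = 51 + 3.6·49/69.5 ≈ 53.54, so AQI = 54.
Denver: row 453.4–543.4 (AQI 251–350). (350−251)·(487.2−453.4)/(543.4−453.4) + 251 = 99·33.8/90.0 + 251 ≈ 288.18 → 288.
Bangkok: 384.9 lies in 344.4–453.3, so I_lo=151, I_hi=250, C_lo=344.4, C_hi=453.3.
(250−151)/(453.3−344.4) × (384.9−344.4) + 151 = 99/108.9 × 40.5 + 151 ≈ 187.82 → 188.
Tehran: row 98.1–167.6 (AQI 51–100). (100−51)·(149.8−98.1)/(167.6−98.1) + 51 = 49·51.7/69.5 + 51 ≈ 87.45 → 87.
Ulaanbaatar: 457.1 lies in 453.4–543.4, so I_lo=251, I_hi=350, C_lo=453.4, C_hi=543.4.
(350−251)/(543.4−453.4) × (457.1−453.4) + 251 = 99/90.0 × 3.7 + 251 ≈ 255.07 → 255.
AQIs: Los Angeles=54, Denver=288, Bangkok=188, Tehran=87, Ulaanbaatar=255. Denver (288) − Tehran (87) = 201.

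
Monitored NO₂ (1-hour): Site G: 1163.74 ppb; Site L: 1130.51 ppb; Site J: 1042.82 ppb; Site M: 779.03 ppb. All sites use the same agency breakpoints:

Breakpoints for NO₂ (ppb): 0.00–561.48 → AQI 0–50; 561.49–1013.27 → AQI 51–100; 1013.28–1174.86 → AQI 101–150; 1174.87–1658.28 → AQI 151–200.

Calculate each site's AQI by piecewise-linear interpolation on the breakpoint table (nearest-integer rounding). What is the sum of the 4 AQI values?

Site G 1163.74: bracket 1013.28–1174.86 → index 101–150; slope 49/161.58, offset 150.46.
AQI = 101 + 49/161.58·150.46 ≈ 146.63 ⇒ 147.
Site L: row 1013.28–1174.86 (AQI 101–150). (150−101)·(1130.51−1013.28)/(1174.86−1013.28) + 101 = 49·117.23/161.58 + 101 ≈ 136.55 → 137.
Site J: 1042.82 ∈ [1013.28, 1174.86] ↔ index [101, 150].
101 + (1042.82−1013.28)·(150−101)/(1174.86−1013.28) = 101 + 29.54·49/161.58 ≈ 109.96, so AQI = 110.
Site M: 779.03 lies in 561.49–1013.27, so I_lo=51, I_hi=100, C_lo=561.49, C_hi=1013.27.
(100−51)/(1013.27−561.49) × (779.03−561.49) + 51 = 49/451.78 × 217.54 + 51 ≈ 74.59 → 75.
AQIs: Site G=147, Site L=137, Site J=110, Site M=75. Sum = 147 + 137 + 110 + 75 = 469.

469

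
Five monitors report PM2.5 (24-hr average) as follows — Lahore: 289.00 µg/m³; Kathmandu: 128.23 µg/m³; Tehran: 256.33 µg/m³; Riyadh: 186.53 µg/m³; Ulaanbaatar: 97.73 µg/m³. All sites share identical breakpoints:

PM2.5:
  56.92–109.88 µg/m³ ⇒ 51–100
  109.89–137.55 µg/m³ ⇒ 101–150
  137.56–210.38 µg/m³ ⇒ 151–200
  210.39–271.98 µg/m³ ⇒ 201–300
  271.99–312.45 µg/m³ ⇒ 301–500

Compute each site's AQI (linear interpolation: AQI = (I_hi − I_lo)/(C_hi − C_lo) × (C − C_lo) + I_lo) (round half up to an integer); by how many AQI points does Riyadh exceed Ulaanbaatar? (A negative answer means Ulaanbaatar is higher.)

95

Lahore: 289.00 lies in 271.99–312.45, so I_lo=301, I_hi=500, C_lo=271.99, C_hi=312.45.
(500−301)/(312.45−271.99) × (289.00−271.99) + 301 = 199/40.46 × 17.01 + 301 ≈ 384.66 → 385.
Kathmandu: 128.23 ∈ [109.89, 137.55] ↔ index [101, 150].
101 + (128.23−109.89)·(150−101)/(137.55−109.89) = 101 + 18.34·49/27.66 ≈ 133.49, so AQI = 133.
Tehran: 256.33 lies in 210.39–271.98, so I_lo=201, I_hi=300, C_lo=210.39, C_hi=271.98.
(300−201)/(271.98−210.39) × (256.33−210.39) + 201 = 99/61.59 × 45.94 + 201 ≈ 274.84 → 275.
Riyadh: 186.53 ∈ [137.56, 210.38] ↔ index [151, 200].
151 + (186.53−137.56)·(200−151)/(210.38−137.56) = 151 + 48.97·49/72.82 ≈ 183.95, so AQI = 184.
Ulaanbaatar 97.73: bracket 56.92–109.88 → index 51–100; slope 49/52.96, offset 40.81.
AQI = 51 + 49/52.96·40.81 ≈ 88.76 ⇒ 89.
AQIs: Lahore=385, Kathmandu=133, Tehran=275, Riyadh=184, Ulaanbaatar=89. Riyadh (184) − Ulaanbaatar (89) = 95.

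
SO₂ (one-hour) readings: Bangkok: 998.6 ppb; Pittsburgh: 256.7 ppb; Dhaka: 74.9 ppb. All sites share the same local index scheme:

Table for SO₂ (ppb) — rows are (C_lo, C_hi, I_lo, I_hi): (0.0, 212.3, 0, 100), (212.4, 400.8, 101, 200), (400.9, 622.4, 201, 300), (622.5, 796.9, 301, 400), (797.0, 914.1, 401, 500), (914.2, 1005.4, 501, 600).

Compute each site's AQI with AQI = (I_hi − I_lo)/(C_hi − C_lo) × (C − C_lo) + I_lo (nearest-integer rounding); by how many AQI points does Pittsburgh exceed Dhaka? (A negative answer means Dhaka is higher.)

Bangkok: 998.6 ∈ [914.2, 1005.4] ↔ index [501, 600].
501 + (998.6−914.2)·(600−501)/(1005.4−914.2) = 501 + 84.4·99/91.2 ≈ 592.62, so AQI = 593.
Pittsburgh 256.7: bracket 212.4–400.8 → index 101–200; slope 99/188.4, offset 44.3.
AQI = 101 + 99/188.4·44.3 ≈ 124.28 ⇒ 124.
Dhaka: 74.9 lies in 0.0–212.3, so I_lo=0, I_hi=100, C_lo=0.0, C_hi=212.3.
(100−0)/(212.3−0.0) × (74.9−0.0) + 0 = 100/212.3 × 74.9 + 0 ≈ 35.28 → 35.
AQIs: Bangkok=593, Pittsburgh=124, Dhaka=35. Pittsburgh (124) − Dhaka (35) = 89.

89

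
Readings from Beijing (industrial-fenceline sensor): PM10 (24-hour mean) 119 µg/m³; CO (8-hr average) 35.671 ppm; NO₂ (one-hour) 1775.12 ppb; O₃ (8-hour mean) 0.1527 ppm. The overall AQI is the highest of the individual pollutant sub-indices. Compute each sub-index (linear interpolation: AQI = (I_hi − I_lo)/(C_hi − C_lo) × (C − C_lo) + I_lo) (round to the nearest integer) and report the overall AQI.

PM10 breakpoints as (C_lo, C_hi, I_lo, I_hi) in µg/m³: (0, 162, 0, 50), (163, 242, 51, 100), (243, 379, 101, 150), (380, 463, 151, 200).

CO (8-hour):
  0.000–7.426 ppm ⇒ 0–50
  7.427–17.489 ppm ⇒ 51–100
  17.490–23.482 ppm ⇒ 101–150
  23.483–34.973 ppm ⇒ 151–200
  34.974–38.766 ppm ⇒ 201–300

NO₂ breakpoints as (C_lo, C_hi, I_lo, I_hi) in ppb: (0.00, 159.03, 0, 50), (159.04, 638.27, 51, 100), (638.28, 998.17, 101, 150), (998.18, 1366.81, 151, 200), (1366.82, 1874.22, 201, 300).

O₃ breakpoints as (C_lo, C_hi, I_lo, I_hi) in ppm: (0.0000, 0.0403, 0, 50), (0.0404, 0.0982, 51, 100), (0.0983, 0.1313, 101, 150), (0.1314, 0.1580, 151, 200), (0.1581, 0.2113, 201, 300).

281

PM10: 119 ∈ [0, 162] ↔ index [0, 50].
0 + (119−0)·(50−0)/(162−0) = 0 + 119·50/162 ≈ 36.73, so AQI = 37.
CO 35.671: bracket 34.974–38.766 → index 201–300; slope 99/3.792, offset 0.697.
AQI = 201 + 99/3.792·0.697 ≈ 219.20 ⇒ 219.
NO₂ 1775.12: bracket 1366.82–1874.22 → index 201–300; slope 99/507.40, offset 408.30.
AQI = 201 + 99/507.40·408.30 ≈ 280.66 ⇒ 281.
O₃: 0.1527 ∈ [0.1314, 0.1580] ↔ index [151, 200].
151 + (0.1527−0.1314)·(200−151)/(0.1580−0.1314) = 151 + 0.0213·49/0.0266 ≈ 190.24, so AQI = 190.
Sub-indices: PM10→37, CO→219, NO₂→281, O₃→190. Overall AQI = max = 281; dominant pollutant is NO₂.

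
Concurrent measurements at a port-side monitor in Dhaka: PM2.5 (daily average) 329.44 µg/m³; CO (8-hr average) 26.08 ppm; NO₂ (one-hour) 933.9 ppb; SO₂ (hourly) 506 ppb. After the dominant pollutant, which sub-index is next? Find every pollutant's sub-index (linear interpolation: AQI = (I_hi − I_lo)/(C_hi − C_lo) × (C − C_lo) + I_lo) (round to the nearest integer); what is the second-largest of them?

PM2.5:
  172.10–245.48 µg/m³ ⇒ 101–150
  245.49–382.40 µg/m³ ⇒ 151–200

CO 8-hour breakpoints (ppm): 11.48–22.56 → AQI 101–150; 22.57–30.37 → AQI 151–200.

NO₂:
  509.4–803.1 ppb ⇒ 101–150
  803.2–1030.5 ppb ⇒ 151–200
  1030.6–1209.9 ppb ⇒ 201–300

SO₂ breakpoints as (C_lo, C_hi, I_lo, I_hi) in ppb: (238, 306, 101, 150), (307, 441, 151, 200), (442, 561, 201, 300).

PM2.5: 329.44 lies in 245.49–382.40, so I_lo=151, I_hi=200, C_lo=245.49, C_hi=382.40.
(200−151)/(382.40−245.49) × (329.44−245.49) + 151 = 49/136.91 × 83.95 + 151 ≈ 181.05 → 181.
CO: row 22.57–30.37 (AQI 151–200). (200−151)·(26.08−22.57)/(30.37−22.57) + 151 = 49·3.51/7.80 + 151 ≈ 173.05 → 173.
NO₂: 933.9 ∈ [803.2, 1030.5] ↔ index [151, 200].
151 + (933.9−803.2)·(200−151)/(1030.5−803.2) = 151 + 130.7·49/227.3 ≈ 179.18, so AQI = 179.
SO₂: 506 lies in 442–561, so I_lo=201, I_hi=300, C_lo=442, C_hi=561.
(300−201)/(561−442) × (506−442) + 201 = 99/119 × 64 + 201 ≈ 254.24 → 254.
Sub-indices: PM2.5→181, CO→173, NO₂→179, SO₂→254. Ranked high→low: 254, 181, 179, 173. Second-highest sub-index = 181.

181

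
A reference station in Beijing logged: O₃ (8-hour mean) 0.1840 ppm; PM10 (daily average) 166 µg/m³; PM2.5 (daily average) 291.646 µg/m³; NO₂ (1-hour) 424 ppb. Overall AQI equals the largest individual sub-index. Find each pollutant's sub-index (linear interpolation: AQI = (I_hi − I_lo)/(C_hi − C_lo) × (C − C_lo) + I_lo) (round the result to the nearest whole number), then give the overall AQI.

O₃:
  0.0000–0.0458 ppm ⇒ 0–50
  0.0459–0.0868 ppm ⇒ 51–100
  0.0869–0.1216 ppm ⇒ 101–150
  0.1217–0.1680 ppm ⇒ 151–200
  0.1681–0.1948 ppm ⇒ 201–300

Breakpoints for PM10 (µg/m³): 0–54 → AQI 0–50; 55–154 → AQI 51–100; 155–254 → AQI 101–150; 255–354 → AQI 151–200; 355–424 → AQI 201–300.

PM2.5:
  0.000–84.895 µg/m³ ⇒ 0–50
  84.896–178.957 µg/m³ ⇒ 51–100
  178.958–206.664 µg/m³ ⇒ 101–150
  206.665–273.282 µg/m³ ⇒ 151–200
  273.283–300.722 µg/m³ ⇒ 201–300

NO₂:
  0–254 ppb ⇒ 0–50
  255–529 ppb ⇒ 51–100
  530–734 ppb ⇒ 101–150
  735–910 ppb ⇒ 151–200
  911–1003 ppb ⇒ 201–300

267

O₃: 0.1840 ∈ [0.1681, 0.1948] ↔ index [201, 300].
201 + (0.1840−0.1681)·(300−201)/(0.1948−0.1681) = 201 + 0.0159·99/0.0267 ≈ 259.96, so AQI = 260.
PM10 166: bracket 155–254 → index 101–150; slope 49/99, offset 11.
AQI = 101 + 49/99·11 ≈ 106.44 ⇒ 106.
PM2.5: 291.646 ∈ [273.283, 300.722] ↔ index [201, 300].
201 + (291.646−273.283)·(300−201)/(300.722−273.283) = 201 + 18.363·99/27.439 ≈ 267.25, so AQI = 267.
NO₂ 424: bracket 255–529 → index 51–100; slope 49/274, offset 169.
AQI = 51 + 49/274·169 ≈ 81.22 ⇒ 81.
Sub-indices: O₃→260, PM10→106, PM2.5→267, NO₂→81. Overall AQI = max = 267; dominant pollutant is PM2.5.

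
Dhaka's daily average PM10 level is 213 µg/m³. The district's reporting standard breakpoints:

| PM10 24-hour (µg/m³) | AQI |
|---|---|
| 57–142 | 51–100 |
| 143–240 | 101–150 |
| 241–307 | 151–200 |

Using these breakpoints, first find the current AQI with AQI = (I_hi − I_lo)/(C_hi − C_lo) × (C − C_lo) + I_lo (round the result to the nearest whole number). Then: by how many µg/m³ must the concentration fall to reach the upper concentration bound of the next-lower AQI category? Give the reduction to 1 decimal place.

71.0

PM10 213: bracket 143–240 → index 101–150; slope 49/97, offset 70.
AQI = 101 + 49/97·70 ≈ 136.36 ⇒ 136.
Current AQI 136 is in the Unhealthy for Sensitive Groups range (101–150). The next-lower category tops out at AQI 100, whose upper concentration bound is 142 µg/m³.
Reduction needed = 213 − 142 = 71.0 µg/m³.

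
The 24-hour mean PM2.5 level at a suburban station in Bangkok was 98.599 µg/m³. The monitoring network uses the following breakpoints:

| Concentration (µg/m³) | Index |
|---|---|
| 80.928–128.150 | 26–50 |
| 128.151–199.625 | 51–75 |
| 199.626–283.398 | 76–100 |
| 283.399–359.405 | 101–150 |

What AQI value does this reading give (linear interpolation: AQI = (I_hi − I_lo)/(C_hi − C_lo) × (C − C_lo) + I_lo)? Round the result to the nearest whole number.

PM2.5: 98.599 ∈ [80.928, 128.150] ↔ index [26, 50].
26 + (98.599−80.928)·(50−26)/(128.150−80.928) = 26 + 17.671·24/47.222 ≈ 34.98, so AQI = 35.

35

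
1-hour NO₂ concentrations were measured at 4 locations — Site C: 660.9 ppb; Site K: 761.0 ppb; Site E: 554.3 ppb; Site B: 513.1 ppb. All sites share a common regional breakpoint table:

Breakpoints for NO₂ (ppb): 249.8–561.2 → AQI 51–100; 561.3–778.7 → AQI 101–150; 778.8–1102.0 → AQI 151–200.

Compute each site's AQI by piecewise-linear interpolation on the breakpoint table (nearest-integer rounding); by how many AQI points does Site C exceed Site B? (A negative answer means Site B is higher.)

Site C: row 561.3–778.7 (AQI 101–150). (150−101)·(660.9−561.3)/(778.7−561.3) + 101 = 49·99.6/217.4 + 101 ≈ 123.45 → 123.
Site K: 761.0 lies in 561.3–778.7, so I_lo=101, I_hi=150, C_lo=561.3, C_hi=778.7.
(150−101)/(778.7−561.3) × (761.0−561.3) + 101 = 49/217.4 × 199.7 + 101 ≈ 146.01 → 146.
Site E: 554.3 ∈ [249.8, 561.2] ↔ index [51, 100].
51 + (554.3−249.8)·(100−51)/(561.2−249.8) = 51 + 304.5·49/311.4 ≈ 98.91, so AQI = 99.
Site B: row 249.8–561.2 (AQI 51–100). (100−51)·(513.1−249.8)/(561.2−249.8) + 51 = 49·263.3/311.4 + 51 ≈ 92.43 → 92.
AQIs: Site C=123, Site K=146, Site E=99, Site B=92. Site C (123) − Site B (92) = 31.

31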